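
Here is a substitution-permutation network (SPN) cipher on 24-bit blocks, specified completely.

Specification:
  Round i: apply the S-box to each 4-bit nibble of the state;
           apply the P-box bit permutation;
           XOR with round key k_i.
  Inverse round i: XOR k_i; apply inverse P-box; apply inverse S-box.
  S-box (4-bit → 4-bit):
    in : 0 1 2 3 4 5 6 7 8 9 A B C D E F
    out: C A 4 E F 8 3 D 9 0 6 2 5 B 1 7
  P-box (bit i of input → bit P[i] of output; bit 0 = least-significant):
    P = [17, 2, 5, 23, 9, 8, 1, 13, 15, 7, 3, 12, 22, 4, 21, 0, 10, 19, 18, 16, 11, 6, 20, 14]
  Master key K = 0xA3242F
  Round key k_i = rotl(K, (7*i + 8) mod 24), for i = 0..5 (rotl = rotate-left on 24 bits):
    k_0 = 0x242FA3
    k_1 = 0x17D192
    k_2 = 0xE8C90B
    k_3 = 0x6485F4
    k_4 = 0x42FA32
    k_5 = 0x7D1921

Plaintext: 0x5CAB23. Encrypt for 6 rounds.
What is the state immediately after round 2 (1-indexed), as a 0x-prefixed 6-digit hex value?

0xD2B802

s_0 = plaintext = 0x5CAB23
s_1 = Round(s_0, k_0) = 0x806B15
s_2 = Round(s_1, k_1) = 0xD2B802
s_3 = Round(s_2, k_2) = 0xEC3179
s_4 = Round(s_3, k_3) = 0x40BB67
s_5 = Round(s_4, k_4) = 0xD5B1C2
s_6 = Round(s_5, k_5) = 0x7C43D3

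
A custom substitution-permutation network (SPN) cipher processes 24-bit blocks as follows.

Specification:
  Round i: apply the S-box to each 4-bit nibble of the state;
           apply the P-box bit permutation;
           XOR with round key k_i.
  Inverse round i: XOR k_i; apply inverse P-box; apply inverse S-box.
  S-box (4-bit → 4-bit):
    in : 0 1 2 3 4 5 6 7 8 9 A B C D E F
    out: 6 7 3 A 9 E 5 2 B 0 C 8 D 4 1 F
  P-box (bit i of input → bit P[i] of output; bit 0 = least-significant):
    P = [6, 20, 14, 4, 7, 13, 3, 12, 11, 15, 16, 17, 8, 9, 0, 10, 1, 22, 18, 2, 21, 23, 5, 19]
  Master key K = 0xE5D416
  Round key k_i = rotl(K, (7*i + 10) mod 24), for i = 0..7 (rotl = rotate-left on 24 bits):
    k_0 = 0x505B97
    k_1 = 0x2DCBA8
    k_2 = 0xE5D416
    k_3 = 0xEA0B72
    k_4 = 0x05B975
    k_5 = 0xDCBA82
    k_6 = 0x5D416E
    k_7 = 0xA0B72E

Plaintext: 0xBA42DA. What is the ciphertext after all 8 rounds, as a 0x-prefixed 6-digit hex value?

s_0 = plaintext = 0xBA42DA
s_1 = Round(s_0, k_0) = 0x5C968B
s_2 = Round(s_1, k_1) = 0xA0F31E
s_3 = Round(s_2, k_2) = 0xAB73FF
s_4 = Round(s_3, k_3) = 0xF0F98E
s_5 = Round(s_4, k_4) = 0xE98E94
s_6 = Round(s_5, k_5) = 0xFCB5D2
s_7 = Round(s_6, k_6) = 0xE2C500
s_8 = Round(s_7, k_7) = 0xD35225

0xD35225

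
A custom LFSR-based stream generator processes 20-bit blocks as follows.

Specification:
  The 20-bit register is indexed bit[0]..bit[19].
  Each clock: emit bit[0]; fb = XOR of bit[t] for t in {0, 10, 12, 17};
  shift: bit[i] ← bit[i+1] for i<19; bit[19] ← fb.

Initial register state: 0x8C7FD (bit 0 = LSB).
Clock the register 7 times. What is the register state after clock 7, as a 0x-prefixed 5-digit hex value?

reg_0 = 0x8C7FD
clock 1: out=1, reg = 0x463FE
clock 2: out=0, reg = 0x231FF
clock 3: out=1, reg = 0x918FF
clock 4: out=1, reg = 0x48C7F
clock 5: out=1, reg = 0x2463F
clock 6: out=1, reg = 0x9231F
clock 7: out=1, reg = 0xC918F

0xC918F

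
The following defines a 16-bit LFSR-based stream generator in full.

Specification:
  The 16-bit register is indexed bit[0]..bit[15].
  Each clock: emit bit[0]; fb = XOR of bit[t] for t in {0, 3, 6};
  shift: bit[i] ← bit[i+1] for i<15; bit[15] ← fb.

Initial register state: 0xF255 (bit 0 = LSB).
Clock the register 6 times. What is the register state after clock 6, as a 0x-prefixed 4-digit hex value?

reg_0 = 0xF255
clock 1: out=1, reg = 0x792A
clock 2: out=0, reg = 0xBC95
clock 3: out=1, reg = 0xDE4A
clock 4: out=0, reg = 0x6F25
clock 5: out=1, reg = 0xB792
clock 6: out=0, reg = 0x5BC9

0x5BC9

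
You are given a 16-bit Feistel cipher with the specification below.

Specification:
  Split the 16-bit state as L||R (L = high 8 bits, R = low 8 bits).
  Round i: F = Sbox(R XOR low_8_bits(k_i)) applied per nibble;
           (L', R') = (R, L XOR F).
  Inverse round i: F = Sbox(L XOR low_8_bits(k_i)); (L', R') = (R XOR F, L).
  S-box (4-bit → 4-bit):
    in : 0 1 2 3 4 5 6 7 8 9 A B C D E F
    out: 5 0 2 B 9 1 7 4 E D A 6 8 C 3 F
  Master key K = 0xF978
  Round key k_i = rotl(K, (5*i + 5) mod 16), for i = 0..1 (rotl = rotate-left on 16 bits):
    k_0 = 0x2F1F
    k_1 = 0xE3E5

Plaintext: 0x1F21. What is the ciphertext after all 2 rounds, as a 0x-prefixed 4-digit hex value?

0xACBC

s_0 = plaintext = 0x1F21
s_1 = Round(s_0, k_0) = 0x21AC
s_2 = Round(s_1, k_1) = 0xACBC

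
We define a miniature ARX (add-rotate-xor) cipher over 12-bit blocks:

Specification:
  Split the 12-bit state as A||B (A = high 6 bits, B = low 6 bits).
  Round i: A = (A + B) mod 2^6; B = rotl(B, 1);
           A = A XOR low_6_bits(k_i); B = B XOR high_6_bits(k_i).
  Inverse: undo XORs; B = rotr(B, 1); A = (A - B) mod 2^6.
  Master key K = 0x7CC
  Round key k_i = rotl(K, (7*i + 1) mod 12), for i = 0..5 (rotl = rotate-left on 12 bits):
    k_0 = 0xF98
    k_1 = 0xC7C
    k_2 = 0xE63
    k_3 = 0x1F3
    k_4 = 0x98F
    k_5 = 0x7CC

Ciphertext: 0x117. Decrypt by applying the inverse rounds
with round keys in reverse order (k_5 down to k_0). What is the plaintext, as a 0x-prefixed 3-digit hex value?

s_0 = ciphertext = 0x117
s_1 = InvRound(s_0, k_5) = 0x104
s_2 = InvRound(s_1, k_4) = 0xE91
s_3 = InvRound(s_2, k_3) = 0xF8B
s_4 = InvRound(s_3, k_2) = 0x119
s_5 = InvRound(s_4, k_1) = 0x914
s_6 = InvRound(s_5, k_0) = 0x9D5

0x9D5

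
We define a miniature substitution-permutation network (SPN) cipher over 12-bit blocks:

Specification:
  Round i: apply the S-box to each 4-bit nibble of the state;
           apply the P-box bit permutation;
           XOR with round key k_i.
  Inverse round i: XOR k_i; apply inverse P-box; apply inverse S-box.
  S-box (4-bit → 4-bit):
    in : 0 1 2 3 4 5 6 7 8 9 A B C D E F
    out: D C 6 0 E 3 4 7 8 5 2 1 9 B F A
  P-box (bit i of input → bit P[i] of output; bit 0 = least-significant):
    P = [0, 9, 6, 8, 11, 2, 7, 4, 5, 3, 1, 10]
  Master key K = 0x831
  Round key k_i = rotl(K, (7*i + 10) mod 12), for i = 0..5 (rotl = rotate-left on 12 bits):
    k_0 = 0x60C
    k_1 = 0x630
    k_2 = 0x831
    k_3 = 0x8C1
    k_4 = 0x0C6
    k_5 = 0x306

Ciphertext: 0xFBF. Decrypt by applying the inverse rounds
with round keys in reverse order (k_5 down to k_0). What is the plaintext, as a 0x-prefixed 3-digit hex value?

0x33B

s_0 = ciphertext = 0xFBF
s_1 = InvRound(s_0, k_5) = 0xD0B
s_2 = InvRound(s_1, k_4) = 0xF70
s_3 = InvRound(s_2, k_3) = 0xC1D
s_4 = InvRound(s_3, k_2) = 0xDA3
s_5 = InvRound(s_4, k_1) = 0x60D
s_6 = InvRound(s_5, k_0) = 0x33B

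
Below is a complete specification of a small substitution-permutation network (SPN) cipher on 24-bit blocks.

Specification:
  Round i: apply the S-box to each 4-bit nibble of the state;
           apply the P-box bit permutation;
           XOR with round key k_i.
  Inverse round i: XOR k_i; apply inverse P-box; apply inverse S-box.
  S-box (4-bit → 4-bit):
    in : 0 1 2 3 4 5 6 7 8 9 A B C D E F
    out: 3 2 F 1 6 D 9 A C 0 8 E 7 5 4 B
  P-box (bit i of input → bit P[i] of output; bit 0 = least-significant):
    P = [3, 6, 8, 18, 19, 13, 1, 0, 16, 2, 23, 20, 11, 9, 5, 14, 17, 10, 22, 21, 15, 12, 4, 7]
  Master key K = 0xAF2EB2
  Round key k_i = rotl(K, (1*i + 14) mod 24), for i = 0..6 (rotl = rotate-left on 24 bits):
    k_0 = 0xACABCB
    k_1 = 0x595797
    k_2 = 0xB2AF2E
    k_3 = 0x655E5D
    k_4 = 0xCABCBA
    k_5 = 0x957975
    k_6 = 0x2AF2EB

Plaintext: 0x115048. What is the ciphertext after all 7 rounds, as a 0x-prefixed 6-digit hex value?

0xE0C8BF

s_0 = plaintext = 0x115048
s_1 = Round(s_0, k_0) = 0xA9D6ED
s_2 = Round(s_1, k_1) = 0x485E3D
s_3 = Round(s_2, k_2) = 0x5AF616
s_4 = Round(s_3, k_3) = 0x50B4C5
s_5 = Round(s_4, k_4) = 0x445B04
s_6 = Round(s_5, k_5) = 0x4D0401
s_7 = Round(s_6, k_6) = 0xE0C8BF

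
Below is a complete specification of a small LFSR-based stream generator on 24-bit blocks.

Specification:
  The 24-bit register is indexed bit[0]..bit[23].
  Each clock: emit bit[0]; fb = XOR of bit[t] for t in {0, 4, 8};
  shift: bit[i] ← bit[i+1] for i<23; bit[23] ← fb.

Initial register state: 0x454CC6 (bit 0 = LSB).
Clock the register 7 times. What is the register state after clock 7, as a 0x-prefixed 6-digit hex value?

reg_0 = 0x454CC6
clock 1: out=0, reg = 0x22A663
clock 2: out=1, reg = 0x915331
clock 3: out=1, reg = 0xC8A998
clock 4: out=0, reg = 0x6454CC
clock 5: out=0, reg = 0x322A66
clock 6: out=0, reg = 0x191533
clock 7: out=1, reg = 0x8C8A99

0x8C8A99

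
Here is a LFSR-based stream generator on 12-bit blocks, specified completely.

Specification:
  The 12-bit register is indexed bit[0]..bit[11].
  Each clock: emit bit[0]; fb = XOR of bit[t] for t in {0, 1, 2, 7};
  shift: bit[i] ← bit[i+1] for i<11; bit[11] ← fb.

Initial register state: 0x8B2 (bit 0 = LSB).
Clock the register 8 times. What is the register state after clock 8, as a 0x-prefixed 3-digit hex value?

reg_0 = 0x8B2
clock 1: out=0, reg = 0x459
clock 2: out=1, reg = 0xA2C
clock 3: out=0, reg = 0xD16
clock 4: out=0, reg = 0x68B
clock 5: out=1, reg = 0xB45
clock 6: out=1, reg = 0x5A2
clock 7: out=0, reg = 0x2D1
clock 8: out=1, reg = 0x168

0x168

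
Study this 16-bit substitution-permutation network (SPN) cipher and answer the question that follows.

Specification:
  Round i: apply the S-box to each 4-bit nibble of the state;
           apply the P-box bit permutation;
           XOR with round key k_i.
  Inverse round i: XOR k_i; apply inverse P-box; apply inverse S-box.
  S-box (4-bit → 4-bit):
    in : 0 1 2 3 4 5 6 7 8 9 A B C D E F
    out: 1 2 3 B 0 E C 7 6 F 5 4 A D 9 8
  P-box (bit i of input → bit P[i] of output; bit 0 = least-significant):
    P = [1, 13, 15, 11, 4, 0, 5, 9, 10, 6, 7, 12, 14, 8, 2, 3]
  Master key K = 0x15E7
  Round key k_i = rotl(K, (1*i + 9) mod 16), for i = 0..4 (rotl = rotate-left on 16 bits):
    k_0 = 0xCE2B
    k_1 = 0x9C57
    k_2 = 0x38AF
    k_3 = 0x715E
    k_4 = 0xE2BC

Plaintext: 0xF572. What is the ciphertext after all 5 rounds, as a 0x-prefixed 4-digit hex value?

0x1611

s_0 = plaintext = 0xF572
s_1 = Round(s_0, k_0) = 0xFED0
s_2 = Round(s_1, k_1) = 0x8A6D
s_3 = Round(s_2, k_2) = 0xB709
s_4 = Round(s_3, k_3) = 0xDD88
s_5 = Round(s_4, k_4) = 0x1611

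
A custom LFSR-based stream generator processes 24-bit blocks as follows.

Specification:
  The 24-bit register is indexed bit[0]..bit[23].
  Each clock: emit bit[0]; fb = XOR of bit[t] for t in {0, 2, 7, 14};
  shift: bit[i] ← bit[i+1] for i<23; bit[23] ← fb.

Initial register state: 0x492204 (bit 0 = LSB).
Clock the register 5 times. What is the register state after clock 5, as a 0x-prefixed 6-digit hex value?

reg_0 = 0x492204
clock 1: out=0, reg = 0xA49102
clock 2: out=0, reg = 0x524881
clock 3: out=1, reg = 0xA92440
clock 4: out=0, reg = 0x549220
clock 5: out=0, reg = 0x2A4910

0x2A4910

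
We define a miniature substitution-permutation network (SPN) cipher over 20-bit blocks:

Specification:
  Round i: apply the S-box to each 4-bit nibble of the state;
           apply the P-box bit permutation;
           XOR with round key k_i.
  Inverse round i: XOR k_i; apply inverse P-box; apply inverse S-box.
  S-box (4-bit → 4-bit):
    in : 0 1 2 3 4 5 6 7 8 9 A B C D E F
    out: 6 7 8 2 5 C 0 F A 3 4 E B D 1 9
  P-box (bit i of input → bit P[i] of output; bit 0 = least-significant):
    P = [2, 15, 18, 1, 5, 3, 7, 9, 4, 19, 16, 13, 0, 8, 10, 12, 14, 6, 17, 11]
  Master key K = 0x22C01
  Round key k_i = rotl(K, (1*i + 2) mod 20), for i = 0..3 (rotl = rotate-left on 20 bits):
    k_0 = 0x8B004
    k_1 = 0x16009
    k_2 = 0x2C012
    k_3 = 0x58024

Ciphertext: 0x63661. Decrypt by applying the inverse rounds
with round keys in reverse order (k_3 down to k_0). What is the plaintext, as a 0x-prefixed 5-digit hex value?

s_0 = ciphertext = 0x63661
s_1 = InvRound(s_0, k_3) = 0x0D529
s_2 = InvRound(s_1, k_2) = 0xA7E92
s_3 = InvRound(s_2, k_1) = 0x5D1B2
s_4 = InvRound(s_3, k_0) = 0xE374D

0xE374D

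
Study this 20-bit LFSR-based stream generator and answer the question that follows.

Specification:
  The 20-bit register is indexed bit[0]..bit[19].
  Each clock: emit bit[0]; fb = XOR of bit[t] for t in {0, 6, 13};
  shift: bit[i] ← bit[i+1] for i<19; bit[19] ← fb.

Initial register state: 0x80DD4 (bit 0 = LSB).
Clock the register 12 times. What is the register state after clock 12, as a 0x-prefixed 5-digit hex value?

reg_0 = 0x80DD4
clock 1: out=0, reg = 0xC06EA
clock 2: out=0, reg = 0xE0375
clock 3: out=1, reg = 0x701BA
clock 4: out=0, reg = 0x380DD
clock 5: out=1, reg = 0x1C06E
clock 6: out=0, reg = 0x8E037
clock 7: out=1, reg = 0x4701B
clock 8: out=1, reg = 0x2380D
clock 9: out=1, reg = 0x11C06
clock 10: out=0, reg = 0x08E03
clock 11: out=1, reg = 0x84701
clock 12: out=1, reg = 0xC2380

0xC2380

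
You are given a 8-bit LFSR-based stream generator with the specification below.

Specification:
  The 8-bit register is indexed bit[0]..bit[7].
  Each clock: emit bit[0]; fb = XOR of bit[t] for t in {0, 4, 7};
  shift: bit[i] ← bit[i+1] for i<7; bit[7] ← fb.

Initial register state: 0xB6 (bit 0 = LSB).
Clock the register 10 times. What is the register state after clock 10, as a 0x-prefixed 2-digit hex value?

reg_0 = 0xB6
clock 1: out=0, reg = 0x5B
clock 2: out=1, reg = 0x2D
clock 3: out=1, reg = 0x96
clock 4: out=0, reg = 0x4B
clock 5: out=1, reg = 0xA5
clock 6: out=1, reg = 0x52
clock 7: out=0, reg = 0xA9
clock 8: out=1, reg = 0x54
clock 9: out=0, reg = 0xAA
clock 10: out=0, reg = 0xD5

0xD5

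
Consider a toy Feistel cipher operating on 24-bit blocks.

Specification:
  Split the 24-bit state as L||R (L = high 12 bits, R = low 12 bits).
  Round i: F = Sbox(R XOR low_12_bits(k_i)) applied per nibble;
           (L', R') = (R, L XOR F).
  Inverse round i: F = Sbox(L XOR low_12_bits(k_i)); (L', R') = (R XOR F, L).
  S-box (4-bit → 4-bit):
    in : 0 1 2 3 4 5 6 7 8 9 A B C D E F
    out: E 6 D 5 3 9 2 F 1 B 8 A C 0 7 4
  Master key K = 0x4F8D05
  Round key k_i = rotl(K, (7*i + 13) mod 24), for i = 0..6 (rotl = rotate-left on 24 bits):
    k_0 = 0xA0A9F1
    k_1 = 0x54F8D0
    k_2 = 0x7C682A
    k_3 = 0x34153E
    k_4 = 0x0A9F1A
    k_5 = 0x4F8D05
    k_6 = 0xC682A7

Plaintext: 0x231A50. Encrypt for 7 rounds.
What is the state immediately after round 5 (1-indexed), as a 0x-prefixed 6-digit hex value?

0x0111C4

s_0 = plaintext = 0x231A50
s_1 = Round(s_0, k_0) = 0xA507B7
s_2 = Round(s_1, k_1) = 0x7B7E7F
s_3 = Round(s_2, k_2) = 0xE7F52E
s_4 = Round(s_3, k_3) = 0x52E011
s_5 = Round(s_4, k_4) = 0x0111C4
s_6 = Round(s_5, k_5) = 0x1C4CD7
s_7 = Round(s_6, k_6) = 0xCD763A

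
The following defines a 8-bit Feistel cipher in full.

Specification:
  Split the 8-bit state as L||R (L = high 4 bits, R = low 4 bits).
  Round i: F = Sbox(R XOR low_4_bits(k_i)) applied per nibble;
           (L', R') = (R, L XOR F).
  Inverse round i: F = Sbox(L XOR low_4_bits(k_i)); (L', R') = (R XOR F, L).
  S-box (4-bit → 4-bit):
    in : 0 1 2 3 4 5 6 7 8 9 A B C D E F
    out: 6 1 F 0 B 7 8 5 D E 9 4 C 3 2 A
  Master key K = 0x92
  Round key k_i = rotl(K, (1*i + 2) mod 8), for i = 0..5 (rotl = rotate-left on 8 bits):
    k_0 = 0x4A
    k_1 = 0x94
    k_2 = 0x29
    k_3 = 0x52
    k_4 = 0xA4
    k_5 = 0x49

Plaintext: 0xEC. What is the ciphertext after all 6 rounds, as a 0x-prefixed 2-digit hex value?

0x43

s_0 = plaintext = 0xEC
s_1 = Round(s_0, k_0) = 0xC6
s_2 = Round(s_1, k_1) = 0x63
s_3 = Round(s_2, k_2) = 0x3F
s_4 = Round(s_3, k_3) = 0xF0
s_5 = Round(s_4, k_4) = 0x04
s_6 = Round(s_5, k_5) = 0x43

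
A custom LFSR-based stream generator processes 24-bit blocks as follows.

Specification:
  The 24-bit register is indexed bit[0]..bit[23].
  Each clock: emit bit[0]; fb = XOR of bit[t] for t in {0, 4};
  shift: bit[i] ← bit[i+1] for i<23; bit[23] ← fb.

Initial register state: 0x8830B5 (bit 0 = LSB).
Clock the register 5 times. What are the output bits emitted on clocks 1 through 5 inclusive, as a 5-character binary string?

reg_0 = 0x8830B5
clock 1: out=1, reg = 0x44185A
clock 2: out=0, reg = 0xA20C2D
clock 3: out=1, reg = 0xD10616
clock 4: out=0, reg = 0xE8830B
clock 5: out=1, reg = 0xF44185

10101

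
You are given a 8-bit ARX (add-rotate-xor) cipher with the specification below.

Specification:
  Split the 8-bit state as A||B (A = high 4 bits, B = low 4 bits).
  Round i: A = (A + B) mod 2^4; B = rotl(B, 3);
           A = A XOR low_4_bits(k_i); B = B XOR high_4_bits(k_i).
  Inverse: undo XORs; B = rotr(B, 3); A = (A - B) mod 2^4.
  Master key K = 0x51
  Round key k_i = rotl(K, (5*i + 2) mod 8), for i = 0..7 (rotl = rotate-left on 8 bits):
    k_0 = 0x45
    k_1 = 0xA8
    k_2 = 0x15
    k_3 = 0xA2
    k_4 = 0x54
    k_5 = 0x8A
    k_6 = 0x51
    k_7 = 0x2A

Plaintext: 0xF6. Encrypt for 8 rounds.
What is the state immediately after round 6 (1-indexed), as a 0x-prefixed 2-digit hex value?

s_0 = plaintext = 0xF6
s_1 = Round(s_0, k_0) = 0x07
s_2 = Round(s_1, k_1) = 0xF1
s_3 = Round(s_2, k_2) = 0x59
s_4 = Round(s_3, k_3) = 0xC6
s_5 = Round(s_4, k_4) = 0x66
s_6 = Round(s_5, k_5) = 0x6B
s_7 = Round(s_6, k_6) = 0x08
s_8 = Round(s_7, k_7) = 0x26

0x6B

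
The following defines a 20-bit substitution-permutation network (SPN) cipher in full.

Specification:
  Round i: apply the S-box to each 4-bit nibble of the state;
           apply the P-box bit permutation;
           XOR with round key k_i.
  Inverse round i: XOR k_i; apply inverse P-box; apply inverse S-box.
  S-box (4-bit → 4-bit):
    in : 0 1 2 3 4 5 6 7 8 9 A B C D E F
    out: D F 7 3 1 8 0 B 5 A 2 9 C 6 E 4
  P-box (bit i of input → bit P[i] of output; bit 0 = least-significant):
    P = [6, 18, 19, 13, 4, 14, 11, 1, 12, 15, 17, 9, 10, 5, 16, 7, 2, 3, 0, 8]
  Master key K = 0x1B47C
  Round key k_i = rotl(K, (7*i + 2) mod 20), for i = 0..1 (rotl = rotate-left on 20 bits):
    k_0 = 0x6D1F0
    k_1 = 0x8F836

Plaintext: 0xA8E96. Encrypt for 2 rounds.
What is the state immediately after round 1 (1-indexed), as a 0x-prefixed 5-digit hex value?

s_0 = plaintext = 0xA8E96
s_1 = Round(s_0, k_0) = 0x517FA
s_2 = Round(s_1, k_1) = 0xD6796

0x517FA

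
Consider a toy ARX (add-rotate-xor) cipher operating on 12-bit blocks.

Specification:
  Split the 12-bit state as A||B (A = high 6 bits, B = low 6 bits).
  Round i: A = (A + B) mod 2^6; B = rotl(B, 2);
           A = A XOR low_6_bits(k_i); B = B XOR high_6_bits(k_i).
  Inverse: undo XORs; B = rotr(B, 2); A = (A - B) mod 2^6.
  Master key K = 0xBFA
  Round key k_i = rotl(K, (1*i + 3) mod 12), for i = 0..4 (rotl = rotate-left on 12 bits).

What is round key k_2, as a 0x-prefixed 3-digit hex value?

K = 0xBFA
k_0 = rotl(K, (1*0+3) mod 12) = rotl(K, 3) = 0xFD5
k_1 = rotl(K, (1*1+3) mod 12) = rotl(K, 4) = 0xFAB
k_2 = rotl(K, (1*2+3) mod 12) = rotl(K, 5) = 0xF57

0xF57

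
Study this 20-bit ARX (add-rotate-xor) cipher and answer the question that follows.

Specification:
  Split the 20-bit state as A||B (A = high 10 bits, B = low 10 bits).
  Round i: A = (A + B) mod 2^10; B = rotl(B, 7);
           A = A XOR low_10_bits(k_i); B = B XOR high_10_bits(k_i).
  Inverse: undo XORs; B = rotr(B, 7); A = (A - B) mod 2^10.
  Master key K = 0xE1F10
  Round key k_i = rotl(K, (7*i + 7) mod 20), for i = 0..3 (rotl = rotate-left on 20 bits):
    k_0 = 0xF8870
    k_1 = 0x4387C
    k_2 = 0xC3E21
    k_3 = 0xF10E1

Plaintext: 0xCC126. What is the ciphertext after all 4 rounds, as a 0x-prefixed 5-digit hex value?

0x0D54D

s_0 = plaintext = 0xCC126
s_1 = Round(s_0, k_0) = 0x098C6
s_2 = Round(s_1, k_1) = 0x24216
s_3 = Round(s_2, k_2) = 0x21C4D
s_4 = Round(s_3, k_3) = 0x0D54D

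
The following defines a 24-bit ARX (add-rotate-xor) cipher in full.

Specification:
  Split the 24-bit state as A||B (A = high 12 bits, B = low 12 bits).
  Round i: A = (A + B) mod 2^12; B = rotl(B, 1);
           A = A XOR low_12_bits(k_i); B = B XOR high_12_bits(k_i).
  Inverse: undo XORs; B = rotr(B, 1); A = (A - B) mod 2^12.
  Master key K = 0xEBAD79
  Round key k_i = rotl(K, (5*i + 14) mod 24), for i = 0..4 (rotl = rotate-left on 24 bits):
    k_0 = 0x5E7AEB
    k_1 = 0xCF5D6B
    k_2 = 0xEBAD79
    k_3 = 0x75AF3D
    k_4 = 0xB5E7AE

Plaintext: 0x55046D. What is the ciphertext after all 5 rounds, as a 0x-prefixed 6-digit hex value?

0x500B72

s_0 = plaintext = 0x55046D
s_1 = Round(s_0, k_0) = 0x356D3D
s_2 = Round(s_1, k_1) = 0xDF868E
s_3 = Round(s_2, k_2) = 0x9FF3A6
s_4 = Round(s_3, k_3) = 0x298016
s_5 = Round(s_4, k_4) = 0x500B72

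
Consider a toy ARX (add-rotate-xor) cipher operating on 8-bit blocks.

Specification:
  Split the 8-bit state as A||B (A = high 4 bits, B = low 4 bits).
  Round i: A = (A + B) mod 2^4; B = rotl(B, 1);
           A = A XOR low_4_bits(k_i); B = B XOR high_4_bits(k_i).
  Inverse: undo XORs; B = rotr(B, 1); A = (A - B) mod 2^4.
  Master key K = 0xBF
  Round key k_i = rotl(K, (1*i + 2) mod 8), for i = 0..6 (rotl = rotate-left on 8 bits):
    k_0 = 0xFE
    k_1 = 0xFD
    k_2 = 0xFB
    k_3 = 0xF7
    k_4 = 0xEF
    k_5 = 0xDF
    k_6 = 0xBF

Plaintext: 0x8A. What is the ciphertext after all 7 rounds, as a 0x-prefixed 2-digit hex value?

s_0 = plaintext = 0x8A
s_1 = Round(s_0, k_0) = 0xCA
s_2 = Round(s_1, k_1) = 0xBA
s_3 = Round(s_2, k_2) = 0xEA
s_4 = Round(s_3, k_3) = 0xFA
s_5 = Round(s_4, k_4) = 0x6B
s_6 = Round(s_5, k_5) = 0xEA
s_7 = Round(s_6, k_6) = 0x7E

0x7E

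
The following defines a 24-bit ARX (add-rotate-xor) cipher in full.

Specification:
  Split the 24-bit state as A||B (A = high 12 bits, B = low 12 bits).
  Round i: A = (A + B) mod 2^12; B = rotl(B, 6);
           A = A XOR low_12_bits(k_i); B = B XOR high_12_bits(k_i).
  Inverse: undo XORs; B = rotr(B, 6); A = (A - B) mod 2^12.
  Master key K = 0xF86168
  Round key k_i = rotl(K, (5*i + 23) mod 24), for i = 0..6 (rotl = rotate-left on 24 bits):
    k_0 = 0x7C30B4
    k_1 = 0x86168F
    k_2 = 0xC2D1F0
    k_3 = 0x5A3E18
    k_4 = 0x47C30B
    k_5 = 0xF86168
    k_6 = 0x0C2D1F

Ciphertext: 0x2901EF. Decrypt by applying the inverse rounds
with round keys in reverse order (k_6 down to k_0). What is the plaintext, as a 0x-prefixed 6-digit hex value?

0x009DBE

s_0 = ciphertext = 0x2901EF
s_1 = InvRound(s_0, k_6) = 0x44BB44
s_2 = InvRound(s_1, k_5) = 0x490093
s_3 = InvRound(s_2, k_4) = 0xBC8BD3
s_4 = InvRound(s_3, k_3) = 0x997C39
s_5 = InvRound(s_4, k_2) = 0x367500
s_6 = InvRound(s_5, k_1) = 0xD73875
s_7 = InvRound(s_6, k_0) = 0x009DBE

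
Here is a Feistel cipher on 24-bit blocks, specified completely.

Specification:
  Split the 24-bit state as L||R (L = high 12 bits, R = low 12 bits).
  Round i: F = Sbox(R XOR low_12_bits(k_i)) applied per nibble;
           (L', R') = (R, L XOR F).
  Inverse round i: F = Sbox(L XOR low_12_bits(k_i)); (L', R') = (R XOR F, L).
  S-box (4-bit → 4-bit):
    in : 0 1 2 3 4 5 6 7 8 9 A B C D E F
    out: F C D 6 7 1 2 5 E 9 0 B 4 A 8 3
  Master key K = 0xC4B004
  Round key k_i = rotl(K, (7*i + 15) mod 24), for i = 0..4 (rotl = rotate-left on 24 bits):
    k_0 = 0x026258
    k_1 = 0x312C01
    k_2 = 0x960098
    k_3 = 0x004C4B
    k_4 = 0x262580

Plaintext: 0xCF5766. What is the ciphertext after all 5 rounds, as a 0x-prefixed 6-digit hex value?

0xBC0EC2

s_0 = plaintext = 0xCF5766
s_1 = Round(s_0, k_0) = 0x766D9D
s_2 = Round(s_1, k_1) = 0xD9DBF2
s_3 = Round(s_2, k_2) = 0xBF26BD
s_4 = Round(s_3, k_3) = 0x6BDBC0
s_5 = Round(s_4, k_4) = 0xBC0EC2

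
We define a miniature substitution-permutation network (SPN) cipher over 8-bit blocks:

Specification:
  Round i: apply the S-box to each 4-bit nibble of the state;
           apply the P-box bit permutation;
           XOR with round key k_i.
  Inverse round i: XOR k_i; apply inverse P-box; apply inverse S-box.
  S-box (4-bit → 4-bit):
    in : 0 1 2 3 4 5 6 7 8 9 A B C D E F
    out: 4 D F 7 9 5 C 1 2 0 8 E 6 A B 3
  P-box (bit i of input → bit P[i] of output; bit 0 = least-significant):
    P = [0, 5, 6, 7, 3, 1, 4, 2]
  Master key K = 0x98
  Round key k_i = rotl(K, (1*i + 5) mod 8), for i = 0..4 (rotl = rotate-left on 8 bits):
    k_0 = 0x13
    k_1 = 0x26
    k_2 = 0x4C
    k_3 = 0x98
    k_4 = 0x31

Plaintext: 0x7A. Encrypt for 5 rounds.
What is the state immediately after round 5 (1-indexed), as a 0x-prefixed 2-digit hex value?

0x2B

s_0 = plaintext = 0x7A
s_1 = Round(s_0, k_0) = 0x9B
s_2 = Round(s_1, k_1) = 0xC6
s_3 = Round(s_2, k_2) = 0x9E
s_4 = Round(s_3, k_3) = 0x39
s_5 = Round(s_4, k_4) = 0x2B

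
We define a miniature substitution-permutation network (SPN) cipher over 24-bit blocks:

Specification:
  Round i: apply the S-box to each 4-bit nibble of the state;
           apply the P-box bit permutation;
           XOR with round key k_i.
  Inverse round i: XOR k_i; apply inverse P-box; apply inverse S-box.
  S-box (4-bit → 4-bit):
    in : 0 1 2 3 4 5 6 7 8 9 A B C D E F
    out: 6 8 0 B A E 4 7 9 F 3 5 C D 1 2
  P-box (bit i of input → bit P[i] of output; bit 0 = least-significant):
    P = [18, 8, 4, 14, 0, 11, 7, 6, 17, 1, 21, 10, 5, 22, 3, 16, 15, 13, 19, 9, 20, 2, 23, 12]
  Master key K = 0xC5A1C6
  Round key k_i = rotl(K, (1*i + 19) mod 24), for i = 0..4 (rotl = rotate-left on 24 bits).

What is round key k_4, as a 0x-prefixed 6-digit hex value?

0x62D0E3

K = 0xC5A1C6
k_0 = rotl(K, (1*0+19) mod 24) = rotl(K, 19) = 0x362D0E
k_1 = rotl(K, (1*1+19) mod 24) = rotl(K, 20) = 0x6C5A1C
k_2 = rotl(K, (1*2+19) mod 24) = rotl(K, 21) = 0xD8B438
k_3 = rotl(K, (1*3+19) mod 24) = rotl(K, 22) = 0xB16871
k_4 = rotl(K, (1*4+19) mod 24) = rotl(K, 23) = 0x62D0E3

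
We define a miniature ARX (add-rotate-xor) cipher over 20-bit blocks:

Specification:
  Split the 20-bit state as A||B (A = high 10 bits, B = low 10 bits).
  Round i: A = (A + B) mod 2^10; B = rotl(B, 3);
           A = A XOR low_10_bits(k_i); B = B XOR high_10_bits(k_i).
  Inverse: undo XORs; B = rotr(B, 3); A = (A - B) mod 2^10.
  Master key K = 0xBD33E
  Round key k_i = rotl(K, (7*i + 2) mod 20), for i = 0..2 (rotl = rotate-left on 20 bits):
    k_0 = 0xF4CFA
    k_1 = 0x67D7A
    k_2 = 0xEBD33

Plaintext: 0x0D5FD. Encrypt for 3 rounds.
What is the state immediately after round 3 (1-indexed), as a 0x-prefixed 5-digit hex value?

s_0 = plaintext = 0x0D5FD
s_1 = Round(s_0, k_0) = 0xB2038
s_2 = Round(s_1, k_1) = 0x9E85F
s_3 = Round(s_2, k_2) = 0xFA957

0xFA957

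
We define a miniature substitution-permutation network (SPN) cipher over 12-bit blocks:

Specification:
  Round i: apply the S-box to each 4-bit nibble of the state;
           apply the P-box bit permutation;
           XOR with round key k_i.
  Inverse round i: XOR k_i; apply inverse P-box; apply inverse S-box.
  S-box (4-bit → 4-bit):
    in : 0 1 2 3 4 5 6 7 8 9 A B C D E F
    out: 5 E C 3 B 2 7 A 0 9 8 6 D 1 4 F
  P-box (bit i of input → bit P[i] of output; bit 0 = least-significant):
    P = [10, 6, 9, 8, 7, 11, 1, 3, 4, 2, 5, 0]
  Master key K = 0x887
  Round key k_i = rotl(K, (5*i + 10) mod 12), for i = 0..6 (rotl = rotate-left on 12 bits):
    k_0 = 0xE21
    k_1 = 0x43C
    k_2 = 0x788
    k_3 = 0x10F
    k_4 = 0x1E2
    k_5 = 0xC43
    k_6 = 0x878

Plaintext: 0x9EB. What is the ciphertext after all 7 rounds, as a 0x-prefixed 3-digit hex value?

0x9F6

s_0 = plaintext = 0x9EB
s_1 = Round(s_0, k_0) = 0xC72
s_2 = Round(s_1, k_1) = 0xF05
s_3 = Round(s_2, k_2) = 0x77F
s_4 = Round(s_3, k_3) = 0xE42
s_5 = Round(s_4, k_4) = 0xA4A
s_6 = Round(s_5, k_5) = 0x5CA
s_7 = Round(s_6, k_6) = 0x9F6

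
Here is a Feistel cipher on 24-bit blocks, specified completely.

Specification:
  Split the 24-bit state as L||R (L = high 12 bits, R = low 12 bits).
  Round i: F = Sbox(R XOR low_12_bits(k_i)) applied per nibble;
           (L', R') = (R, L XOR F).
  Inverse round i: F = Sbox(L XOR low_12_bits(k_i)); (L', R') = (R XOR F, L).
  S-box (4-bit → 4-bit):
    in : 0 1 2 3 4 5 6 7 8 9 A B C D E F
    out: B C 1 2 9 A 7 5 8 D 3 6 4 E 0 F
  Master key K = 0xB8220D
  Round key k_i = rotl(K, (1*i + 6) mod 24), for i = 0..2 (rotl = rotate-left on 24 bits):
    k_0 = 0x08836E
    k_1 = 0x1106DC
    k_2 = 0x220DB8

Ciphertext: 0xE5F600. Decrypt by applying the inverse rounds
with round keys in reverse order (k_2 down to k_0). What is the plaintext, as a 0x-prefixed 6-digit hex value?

s_0 = ciphertext = 0xE5F600
s_1 = InvRound(s_0, k_2) = 0x405E5F
s_2 = InvRound(s_1, k_1) = 0xFB2405
s_3 = InvRound(s_2, k_0) = 0x0E1FB2

0x0E1FB2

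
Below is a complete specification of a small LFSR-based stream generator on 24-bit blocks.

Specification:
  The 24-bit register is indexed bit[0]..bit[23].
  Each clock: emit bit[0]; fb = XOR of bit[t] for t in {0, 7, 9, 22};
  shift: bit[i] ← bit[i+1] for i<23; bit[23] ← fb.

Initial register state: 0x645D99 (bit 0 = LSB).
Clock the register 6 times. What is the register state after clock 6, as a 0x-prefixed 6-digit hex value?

reg_0 = 0x645D99
clock 1: out=1, reg = 0xB22ECC
clock 2: out=0, reg = 0x591766
clock 3: out=0, reg = 0x2C8BB3
clock 4: out=1, reg = 0x9645D9
clock 5: out=1, reg = 0x4B22EC
clock 6: out=0, reg = 0xA59176

0xA59176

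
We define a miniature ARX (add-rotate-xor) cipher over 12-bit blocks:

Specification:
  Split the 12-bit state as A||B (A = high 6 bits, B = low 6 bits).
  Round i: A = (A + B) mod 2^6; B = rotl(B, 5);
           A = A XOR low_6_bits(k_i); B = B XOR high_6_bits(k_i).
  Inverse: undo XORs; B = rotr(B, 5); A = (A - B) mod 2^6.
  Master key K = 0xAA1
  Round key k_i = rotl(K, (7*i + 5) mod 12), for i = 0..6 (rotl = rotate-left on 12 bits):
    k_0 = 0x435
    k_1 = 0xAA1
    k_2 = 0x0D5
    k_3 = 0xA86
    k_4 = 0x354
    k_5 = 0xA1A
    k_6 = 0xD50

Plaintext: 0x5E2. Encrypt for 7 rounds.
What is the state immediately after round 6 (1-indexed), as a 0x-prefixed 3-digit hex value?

s_0 = plaintext = 0x5E2
s_1 = Round(s_0, k_0) = 0x301
s_2 = Round(s_1, k_1) = 0xB0A
s_3 = Round(s_2, k_2) = 0x8C6
s_4 = Round(s_3, k_3) = 0xBE9
s_5 = Round(s_4, k_4) = 0x339
s_6 = Round(s_5, k_5) = 0x7D4
s_7 = Round(s_6, k_6) = 0x8FF

0x7D4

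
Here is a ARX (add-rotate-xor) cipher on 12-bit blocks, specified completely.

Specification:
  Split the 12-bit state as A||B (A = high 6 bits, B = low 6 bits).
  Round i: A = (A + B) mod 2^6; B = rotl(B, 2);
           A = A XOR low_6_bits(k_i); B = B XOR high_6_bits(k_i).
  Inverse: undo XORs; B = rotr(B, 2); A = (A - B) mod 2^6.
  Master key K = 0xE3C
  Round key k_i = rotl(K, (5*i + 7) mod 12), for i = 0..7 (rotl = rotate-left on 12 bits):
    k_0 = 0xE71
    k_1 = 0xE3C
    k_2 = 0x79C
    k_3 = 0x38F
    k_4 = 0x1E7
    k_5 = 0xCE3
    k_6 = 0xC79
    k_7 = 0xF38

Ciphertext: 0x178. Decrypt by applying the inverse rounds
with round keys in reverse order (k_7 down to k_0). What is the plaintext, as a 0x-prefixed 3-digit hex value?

0x7E3

s_0 = ciphertext = 0x178
s_1 = InvRound(s_0, k_7) = 0xF01
s_2 = InvRound(s_1, k_6) = 0xE4C
s_3 = InvRound(s_2, k_5) = 0x6FF
s_4 = InvRound(s_3, k_4) = 0xB8E
s_5 = InvRound(s_4, k_3) = 0x840
s_6 = InvRound(s_5, k_2) = 0x5A7
s_7 = InvRound(s_6, k_1) = 0xCF7
s_8 = InvRound(s_7, k_0) = 0x7E3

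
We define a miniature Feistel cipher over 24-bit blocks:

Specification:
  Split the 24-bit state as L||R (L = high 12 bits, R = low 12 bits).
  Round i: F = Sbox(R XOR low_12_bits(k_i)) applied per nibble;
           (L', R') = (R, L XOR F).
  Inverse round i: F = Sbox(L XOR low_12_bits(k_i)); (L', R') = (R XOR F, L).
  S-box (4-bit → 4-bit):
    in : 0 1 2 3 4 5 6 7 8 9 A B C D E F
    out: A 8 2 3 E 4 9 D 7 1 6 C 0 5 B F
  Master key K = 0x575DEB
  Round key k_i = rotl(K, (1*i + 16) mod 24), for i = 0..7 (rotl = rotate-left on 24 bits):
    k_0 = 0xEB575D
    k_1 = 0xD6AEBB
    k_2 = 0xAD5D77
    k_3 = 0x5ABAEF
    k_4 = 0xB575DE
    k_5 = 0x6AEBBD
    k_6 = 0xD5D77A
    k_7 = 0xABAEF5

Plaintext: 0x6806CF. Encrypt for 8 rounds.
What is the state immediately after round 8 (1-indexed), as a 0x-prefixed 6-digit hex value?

s_0 = plaintext = 0x6806CF
s_1 = Round(s_0, k_0) = 0x6CFE92
s_2 = Round(s_1, k_1) = 0xE92CEE
s_3 = Round(s_2, k_2) = 0xCEE683
s_4 = Round(s_3, k_3) = 0x683C7E
s_5 = Round(s_4, k_4) = 0xC7E7E9
s_6 = Round(s_5, k_5) = 0x7E9C30
s_7 = Round(s_6, k_6) = 0xC30B0F
s_8 = Round(s_7, k_7) = 0xB0F8C6

0xB0F8C6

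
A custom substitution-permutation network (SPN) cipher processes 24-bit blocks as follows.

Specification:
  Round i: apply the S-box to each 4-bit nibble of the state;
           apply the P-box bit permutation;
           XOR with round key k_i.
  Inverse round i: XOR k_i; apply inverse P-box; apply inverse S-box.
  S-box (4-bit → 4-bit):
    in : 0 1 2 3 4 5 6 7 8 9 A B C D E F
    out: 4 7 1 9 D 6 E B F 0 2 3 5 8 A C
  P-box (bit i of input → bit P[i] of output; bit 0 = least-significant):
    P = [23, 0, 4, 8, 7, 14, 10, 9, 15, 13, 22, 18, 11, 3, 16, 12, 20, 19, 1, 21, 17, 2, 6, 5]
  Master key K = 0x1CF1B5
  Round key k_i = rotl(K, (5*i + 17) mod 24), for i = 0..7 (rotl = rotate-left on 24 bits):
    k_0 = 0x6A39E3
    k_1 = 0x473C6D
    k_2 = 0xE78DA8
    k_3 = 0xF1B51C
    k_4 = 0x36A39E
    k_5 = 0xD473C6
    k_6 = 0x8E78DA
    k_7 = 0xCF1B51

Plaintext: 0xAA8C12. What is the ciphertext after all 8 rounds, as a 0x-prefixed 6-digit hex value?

0x3A9D47

s_0 = plaintext = 0xAA8C12
s_1 = Round(s_0, k_0) = 0xA3E56F
s_2 = Round(s_1, k_1) = 0x374B71
s_3 = Round(s_2, k_2) = 0x5C7719
s_4 = Round(s_3, k_3) = 0xE549D2
s_5 = Round(s_4, k_4) = 0xBFB9B8
s_6 = Round(s_5, k_5) = 0x763A59
s_7 = Round(s_6, k_6) = 0xA404FC
s_8 = Round(s_7, k_7) = 0x3A9D47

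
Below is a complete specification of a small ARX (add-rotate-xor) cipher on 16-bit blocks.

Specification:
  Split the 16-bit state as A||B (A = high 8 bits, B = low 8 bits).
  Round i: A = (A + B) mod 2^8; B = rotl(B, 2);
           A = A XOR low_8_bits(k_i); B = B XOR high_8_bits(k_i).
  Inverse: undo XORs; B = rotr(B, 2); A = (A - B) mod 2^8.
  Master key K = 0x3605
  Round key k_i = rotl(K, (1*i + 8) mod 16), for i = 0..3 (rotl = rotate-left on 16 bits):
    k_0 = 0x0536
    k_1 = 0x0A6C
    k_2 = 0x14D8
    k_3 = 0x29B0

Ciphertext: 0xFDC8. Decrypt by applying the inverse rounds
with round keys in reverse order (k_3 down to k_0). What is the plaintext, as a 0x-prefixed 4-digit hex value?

0x1C50

s_0 = ciphertext = 0xFDC8
s_1 = InvRound(s_0, k_3) = 0xD578
s_2 = InvRound(s_1, k_2) = 0xF21B
s_3 = InvRound(s_2, k_1) = 0x5A44
s_4 = InvRound(s_3, k_0) = 0x1C50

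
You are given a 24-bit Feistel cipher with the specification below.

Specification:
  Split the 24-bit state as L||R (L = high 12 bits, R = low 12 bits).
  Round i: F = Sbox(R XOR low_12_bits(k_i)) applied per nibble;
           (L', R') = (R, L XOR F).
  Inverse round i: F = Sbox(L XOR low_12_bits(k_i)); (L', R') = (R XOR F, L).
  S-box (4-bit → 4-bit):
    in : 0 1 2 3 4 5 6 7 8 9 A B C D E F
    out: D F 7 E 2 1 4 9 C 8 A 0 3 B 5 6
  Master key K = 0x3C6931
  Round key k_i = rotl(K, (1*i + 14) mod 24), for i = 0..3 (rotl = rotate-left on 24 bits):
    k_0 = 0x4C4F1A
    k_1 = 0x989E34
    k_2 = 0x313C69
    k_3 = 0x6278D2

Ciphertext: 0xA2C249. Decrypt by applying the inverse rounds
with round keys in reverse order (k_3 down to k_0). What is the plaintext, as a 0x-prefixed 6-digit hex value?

s_0 = ciphertext = 0xA2C249
s_1 = InvRound(s_0, k_3) = 0x52CA2C
s_2 = InvRound(s_1, k_2) = 0x20D52C
s_3 = InvRound(s_2, k_1) = 0x6C420D
s_4 = InvRound(s_3, k_0) = 0xAB86C4

0xAB86C4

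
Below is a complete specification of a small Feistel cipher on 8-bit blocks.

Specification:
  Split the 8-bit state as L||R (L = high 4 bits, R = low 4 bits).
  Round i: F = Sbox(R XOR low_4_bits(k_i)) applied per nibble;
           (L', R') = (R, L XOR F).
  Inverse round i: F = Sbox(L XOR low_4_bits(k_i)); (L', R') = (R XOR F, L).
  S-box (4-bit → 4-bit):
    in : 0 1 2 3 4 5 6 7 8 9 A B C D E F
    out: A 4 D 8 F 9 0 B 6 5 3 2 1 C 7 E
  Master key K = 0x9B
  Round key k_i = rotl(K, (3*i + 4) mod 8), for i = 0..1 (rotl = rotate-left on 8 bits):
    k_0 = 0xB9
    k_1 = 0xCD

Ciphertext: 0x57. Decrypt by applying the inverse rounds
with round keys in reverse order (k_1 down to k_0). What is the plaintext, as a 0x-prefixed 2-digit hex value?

0x31

s_0 = ciphertext = 0x57
s_1 = InvRound(s_0, k_1) = 0x15
s_2 = InvRound(s_1, k_0) = 0x31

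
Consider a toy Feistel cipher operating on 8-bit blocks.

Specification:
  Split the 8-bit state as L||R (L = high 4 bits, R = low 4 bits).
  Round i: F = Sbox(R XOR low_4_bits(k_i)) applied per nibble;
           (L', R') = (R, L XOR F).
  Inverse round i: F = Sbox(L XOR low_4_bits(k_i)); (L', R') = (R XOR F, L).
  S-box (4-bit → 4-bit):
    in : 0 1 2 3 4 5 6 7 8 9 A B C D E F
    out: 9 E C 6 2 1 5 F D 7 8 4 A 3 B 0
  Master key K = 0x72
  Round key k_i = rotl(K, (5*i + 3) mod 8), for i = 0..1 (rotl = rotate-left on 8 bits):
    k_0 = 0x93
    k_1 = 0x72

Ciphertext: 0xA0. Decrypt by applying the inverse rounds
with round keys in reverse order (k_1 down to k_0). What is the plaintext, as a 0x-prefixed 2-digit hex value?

0x1D

s_0 = ciphertext = 0xA0
s_1 = InvRound(s_0, k_1) = 0xDA
s_2 = InvRound(s_1, k_0) = 0x1D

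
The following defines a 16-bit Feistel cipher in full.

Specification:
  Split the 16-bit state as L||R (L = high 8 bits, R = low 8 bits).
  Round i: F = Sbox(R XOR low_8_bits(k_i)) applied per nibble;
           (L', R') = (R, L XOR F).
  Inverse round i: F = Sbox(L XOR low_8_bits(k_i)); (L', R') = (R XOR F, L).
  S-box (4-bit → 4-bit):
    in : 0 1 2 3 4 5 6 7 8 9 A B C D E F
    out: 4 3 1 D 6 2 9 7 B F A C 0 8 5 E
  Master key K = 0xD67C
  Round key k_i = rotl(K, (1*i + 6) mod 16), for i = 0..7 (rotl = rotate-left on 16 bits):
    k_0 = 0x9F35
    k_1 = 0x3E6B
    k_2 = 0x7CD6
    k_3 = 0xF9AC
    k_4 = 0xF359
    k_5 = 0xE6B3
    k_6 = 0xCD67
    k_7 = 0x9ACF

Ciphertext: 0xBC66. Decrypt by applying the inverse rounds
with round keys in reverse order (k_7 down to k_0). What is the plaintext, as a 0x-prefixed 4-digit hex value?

s_0 = ciphertext = 0xBC66
s_1 = InvRound(s_0, k_7) = 0x1BBC
s_2 = InvRound(s_1, k_6) = 0xCC1B
s_3 = InvRound(s_2, k_5) = 0x65CC
s_4 = InvRound(s_3, k_4) = 0x1C65
s_5 = InvRound(s_4, k_3) = 0xA11C
s_6 = InvRound(s_5, k_2) = 0x6BA1
s_7 = InvRound(s_6, k_1) = 0xE56B
s_8 = InvRound(s_7, k_0) = 0xEFE5

0xEFE5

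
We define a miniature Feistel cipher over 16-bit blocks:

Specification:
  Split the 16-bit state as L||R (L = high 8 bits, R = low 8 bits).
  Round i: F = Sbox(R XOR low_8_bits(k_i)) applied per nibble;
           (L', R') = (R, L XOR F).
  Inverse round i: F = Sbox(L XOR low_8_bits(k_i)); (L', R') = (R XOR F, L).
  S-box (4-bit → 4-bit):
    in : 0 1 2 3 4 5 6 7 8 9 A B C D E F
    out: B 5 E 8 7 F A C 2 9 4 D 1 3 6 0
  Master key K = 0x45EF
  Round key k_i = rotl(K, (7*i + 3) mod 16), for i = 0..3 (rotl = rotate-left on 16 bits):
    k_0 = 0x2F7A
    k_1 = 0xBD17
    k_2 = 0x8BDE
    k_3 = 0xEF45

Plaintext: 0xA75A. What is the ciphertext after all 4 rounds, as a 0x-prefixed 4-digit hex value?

s_0 = plaintext = 0xA75A
s_1 = Round(s_0, k_0) = 0x5A4C
s_2 = Round(s_1, k_1) = 0x4CA7
s_3 = Round(s_2, k_2) = 0xA785
s_4 = Round(s_3, k_3) = 0x85BC

0x85BC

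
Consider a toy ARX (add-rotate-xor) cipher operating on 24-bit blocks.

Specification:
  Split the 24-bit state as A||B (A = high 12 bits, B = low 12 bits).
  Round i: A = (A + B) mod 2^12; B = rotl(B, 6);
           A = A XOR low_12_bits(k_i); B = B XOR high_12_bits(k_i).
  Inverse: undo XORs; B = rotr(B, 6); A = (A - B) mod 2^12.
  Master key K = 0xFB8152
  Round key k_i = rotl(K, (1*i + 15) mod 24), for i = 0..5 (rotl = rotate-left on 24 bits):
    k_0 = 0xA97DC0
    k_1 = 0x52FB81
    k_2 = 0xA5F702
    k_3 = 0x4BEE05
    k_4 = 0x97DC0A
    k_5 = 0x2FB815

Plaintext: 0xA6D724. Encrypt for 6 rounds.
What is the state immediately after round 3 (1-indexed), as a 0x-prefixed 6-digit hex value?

s_0 = plaintext = 0xA6D724
s_1 = Round(s_0, k_0) = 0xC5138B
s_2 = Round(s_1, k_1) = 0x45D7E1
s_3 = Round(s_2, k_2) = 0xB3C200
s_4 = Round(s_3, k_3) = 0x3394B6
s_5 = Round(s_4, k_4) = 0xBE54EF
s_6 = Round(s_5, k_5) = 0x8C1928

0xB3C200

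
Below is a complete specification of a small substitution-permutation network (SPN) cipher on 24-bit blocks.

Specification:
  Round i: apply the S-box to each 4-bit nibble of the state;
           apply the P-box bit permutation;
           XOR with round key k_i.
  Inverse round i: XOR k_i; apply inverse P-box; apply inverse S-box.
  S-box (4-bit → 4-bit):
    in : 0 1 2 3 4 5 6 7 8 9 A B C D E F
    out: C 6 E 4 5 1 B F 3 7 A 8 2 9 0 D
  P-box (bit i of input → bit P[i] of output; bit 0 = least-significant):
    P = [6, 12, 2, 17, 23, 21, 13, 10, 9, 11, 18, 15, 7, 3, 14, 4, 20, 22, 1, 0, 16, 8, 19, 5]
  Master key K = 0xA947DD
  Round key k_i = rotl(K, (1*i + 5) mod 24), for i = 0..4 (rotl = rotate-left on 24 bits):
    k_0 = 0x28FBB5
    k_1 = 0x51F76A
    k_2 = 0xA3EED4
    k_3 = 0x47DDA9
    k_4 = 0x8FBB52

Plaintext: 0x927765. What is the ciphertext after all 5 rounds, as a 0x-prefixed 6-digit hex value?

0x32DC39

s_0 = plaintext = 0x927765
s_1 = Round(s_0, k_0) = 0xC5346E
s_2 = Round(s_1, k_1) = 0xE5B06A
s_3 = Round(s_2, k_2) = 0x157AC4
s_4 = Round(s_3, k_3) = 0x7F1475
s_5 = Round(s_4, k_4) = 0x32DC39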